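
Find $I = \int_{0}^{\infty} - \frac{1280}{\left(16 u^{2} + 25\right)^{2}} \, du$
$- \frac{16 \pi}{25}$

Recall the elementary integral
$$J(a) = \int_{0}^{\infty} - \frac{5}{a^{2} + u^{2}} \, du = - \frac{5 \pi}{2 a}.$$

Differentiating under the integral sign with respect to $a$,
$$\frac{dJ}{da} = \int_{0}^{\infty} \frac{10 a}{\left(a^{2} + u^{2}\right)^{2}} \, du = \frac{5 \pi}{2 a^{2}},$$
so $\int_{0}^{\infty} - \frac{5}{\left(a^{2} + u^{2}\right)^{2}} \, du = - \frac{5 \pi}{4 a^{3}}$.

Setting $a = \frac{5}{4}$:
$$I = - \frac{16 \pi}{25}.$$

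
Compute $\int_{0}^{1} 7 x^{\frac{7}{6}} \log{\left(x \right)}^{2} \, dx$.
$\frac{3024}{2197}$

Consider the simpler parametrised integral
$$J(a) = \int_{0}^{1} 7 x^{a} \, dx = \frac{7}{a + 1}.$$

Differentiating under the integral sign brings down a factor of $\ln x$:
$$\frac{dJ}{da} = \int_{0}^{1} 7 x^{a} \log{\left(x \right)} \, dx = - \frac{7}{\left(a + 1\right)^{2}}.$$

Repeating twice in total — each differentiation brings down another $\ln x$ — gives
$$\frac{d^{2}J}{da^{2}} = \int_{0}^{1} 7 x^{a} \log{\left(x \right)}^{2} \, dx = \frac{14}{\left(a + 1\right)^{3}},$$
and the integrand here is exactly the target integrand, so $I = \frac{14}{\left(a + 1\right)^{3}}$.

Setting $a = \frac{7}{6}$:
$$I = \frac{3024}{2197}.$$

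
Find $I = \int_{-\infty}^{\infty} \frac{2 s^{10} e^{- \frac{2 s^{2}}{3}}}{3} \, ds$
$\frac{76545 \sqrt{6} \sqrt{\pi}}{1024}$

Consider the simpler parametrised integral
$$J(a) = \int_{-\infty}^{\infty} \frac{2 e^{- a s^{2}}}{3} \, ds = \frac{2 \sqrt{\pi}}{3 \sqrt{a}}.$$

Differentiating under the integral sign brings down a factor of $(-s^2)$:
$$\frac{dJ}{da} = \int_{-\infty}^{\infty} - \frac{2 s^{2} e^{- a s^{2}}}{3} \, ds = - \frac{\sqrt{\pi}}{3 a^{\frac{3}{2}}}.$$

Repeating $5$ times in total — each differentiation brings down another $(-s^2)$ — gives
$$\frac{d^{5}J}{da^{5}} = \int_{-\infty}^{\infty} - \frac{2 s^{10} e^{- a s^{2}}}{3} \, ds = - \frac{315 \sqrt{\pi}}{16 a^{\frac{11}{2}}},$$
and the integrand here is $(-1)^{5}$ times the target integrand, so $I = (-1)^{5}\,\frac{d^{5}J}{da^{5}} = \frac{315 \sqrt{\pi}}{16 a^{\frac{11}{2}}}$.

Setting $a = \frac{2}{3}$:
$$I = \frac{76545 \sqrt{6} \sqrt{\pi}}{1024}.$$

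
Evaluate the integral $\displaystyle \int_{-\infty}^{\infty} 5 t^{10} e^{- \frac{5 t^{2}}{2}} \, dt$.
$\frac{189 \sqrt{10} \sqrt{\pi}}{625}$

Begin with the known integral
$$J(a) = \int_{-\infty}^{\infty} 5 e^{- a t^{2}} \, dt = \frac{5 \sqrt{\pi}}{\sqrt{a}}.$$

Differentiating under the integral sign brings down a factor of $(-t^2)$:
$$\frac{dJ}{da} = \int_{-\infty}^{\infty} - 5 t^{2} e^{- a t^{2}} \, dt = - \frac{5 \sqrt{\pi}}{2 a^{\frac{3}{2}}}.$$

Repeating $5$ times in total — each differentiation brings down another $(-t^2)$ — gives
$$\frac{d^{5}J}{da^{5}} = \int_{-\infty}^{\infty} - 5 t^{10} e^{- a t^{2}} \, dt = - \frac{4725 \sqrt{\pi}}{32 a^{\frac{11}{2}}},$$
and the integrand here is $(-1)^{5}$ times the target integrand, so $I = (-1)^{5}\,\frac{d^{5}J}{da^{5}} = \frac{4725 \sqrt{\pi}}{32 a^{\frac{11}{2}}}$.

Setting $a = \frac{5}{2}$:
$$I = \frac{189 \sqrt{10} \sqrt{\pi}}{625}.$$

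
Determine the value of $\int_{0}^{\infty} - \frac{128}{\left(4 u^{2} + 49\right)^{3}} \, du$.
$- \frac{12 \pi}{16807}$

Recall the elementary integral
$$J(a) = \int_{0}^{\infty} - \frac{2}{a^{2} + u^{2}} \, du = - \frac{\pi}{a}.$$

Differentiating under the integral sign with respect to $a$,
$$\frac{dJ}{da} = \int_{0}^{\infty} \frac{4 a}{\left(a^{2} + u^{2}\right)^{2}} \, du = \frac{\pi}{a^{2}},$$
so $\int_{0}^{\infty} - \frac{2}{\left(a^{2} + u^{2}\right)^{2}} \, du = - \frac{\pi}{2 a^{3}}$.

Repeating — each differentiation of $1/(u^2+a^2)^j$ produces $-2ja/(u^2+a^2)^{j+1}$ — and dividing through by $-2ja$ at each step yields, after $2$ differentiations in total,
$$\int_{0}^{\infty} - \frac{2}{\left(a^{2} + u^{2}\right)^{3}} \, du = - \frac{3 \pi}{8 a^{5}}.$$

Setting $a = \frac{7}{2}$:
$$I = - \frac{12 \pi}{16807}.$$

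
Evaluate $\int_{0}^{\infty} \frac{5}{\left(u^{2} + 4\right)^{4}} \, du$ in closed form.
$\frac{25 \pi}{4096}$

Recall the elementary integral
$$J(a) = \int_{0}^{\infty} \frac{5}{a^{2} + u^{2}} \, du = \frac{5 \pi}{2 a}.$$

Differentiating under the integral sign with respect to $a$,
$$\frac{dJ}{da} = \int_{0}^{\infty} - \frac{10 a}{\left(a^{2} + u^{2}\right)^{2}} \, du = - \frac{5 \pi}{2 a^{2}},$$
so $\int_{0}^{\infty} \frac{5}{\left(a^{2} + u^{2}\right)^{2}} \, du = \frac{5 \pi}{4 a^{3}}$.

Repeating — each differentiation of $1/(u^2+a^2)^j$ produces $-2ja/(u^2+a^2)^{j+1}$ — and dividing through by $-2ja$ at each step yields, after $3$ differentiations in total,
$$\int_{0}^{\infty} \frac{5}{\left(a^{2} + u^{2}\right)^{4}} \, du = \frac{25 \pi}{32 a^{7}}.$$

Setting $a = 2$:
$$I = \frac{25 \pi}{4096}.$$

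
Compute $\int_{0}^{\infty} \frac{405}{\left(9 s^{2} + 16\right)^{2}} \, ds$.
$\frac{135 \pi}{256}$

Begin with the known result
$$J(a) = \int_{0}^{\infty} \frac{5}{a^{2} + s^{2}} \, ds = \frac{5 \pi}{2 a}.$$

Differentiating under the integral sign with respect to $a$,
$$\frac{dJ}{da} = \int_{0}^{\infty} - \frac{10 a}{\left(a^{2} + s^{2}\right)^{2}} \, ds = - \frac{5 \pi}{2 a^{2}},$$
so $\int_{0}^{\infty} \frac{5}{\left(a^{2} + s^{2}\right)^{2}} \, ds = \frac{5 \pi}{4 a^{3}}$.

Setting $a = \frac{4}{3}$:
$$I = \frac{135 \pi}{256}.$$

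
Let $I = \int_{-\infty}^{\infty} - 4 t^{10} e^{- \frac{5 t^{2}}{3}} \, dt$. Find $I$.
$- \frac{45927 \sqrt{15} \sqrt{\pi}}{25000}$

Consider the simpler parametrised integral
$$J(a) = \int_{-\infty}^{\infty} - 4 e^{- a t^{2}} \, dt = - \frac{4 \sqrt{\pi}}{\sqrt{a}}.$$

Differentiating under the integral sign brings down a factor of $(-t^2)$:
$$\frac{dJ}{da} = \int_{-\infty}^{\infty} 4 t^{2} e^{- a t^{2}} \, dt = \frac{2 \sqrt{\pi}}{a^{\frac{3}{2}}}.$$

Repeating $5$ times in total — each differentiation brings down another $(-t^2)$ — gives
$$\frac{d^{5}J}{da^{5}} = \int_{-\infty}^{\infty} 4 t^{10} e^{- a t^{2}} \, dt = \frac{945 \sqrt{\pi}}{8 a^{\frac{11}{2}}},$$
and the integrand here is $(-1)^{5}$ times the target integrand, so $I = (-1)^{5}\,\frac{d^{5}J}{da^{5}} = - \frac{945 \sqrt{\pi}}{8 a^{\frac{11}{2}}}$.

Setting $a = \frac{5}{3}$:
$$I = - \frac{45927 \sqrt{15} \sqrt{\pi}}{25000}.$$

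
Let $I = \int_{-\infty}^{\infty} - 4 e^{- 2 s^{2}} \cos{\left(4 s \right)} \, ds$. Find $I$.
$- \frac{2 \sqrt{2} \sqrt{\pi}}{e^{2}}$

Let $b$ denote the cosine frequency and define $I(b) = \int_{-\infty}^{\infty} - 4 e^{- 2 s^{2}} \cos{\left(b s \right)} \, ds$.

Differentiating under the integral sign,
$$I'(b) = \int_{-\infty}^{\infty} 4 s e^{- 2 s^{2}} \sin{\left(b s \right)} \, ds.$$

Integrate $\int_{-\infty}^{\infty} s \sin(b s)\, e^{- 2 s^{2}}\, ds$ by parts with $u = \sin(b s)$ and $dv = s\, e^{- 2 s^{2}}\, ds$, giving $v = - \frac{e^{- 2 s^{2}}}{4}$. The boundary term vanishes and
$$\int_{-\infty}^{\infty} s \sin(b s)\, e^{- 2 s^{2}}\, ds = \frac{b}{4} \int_{-\infty}^{\infty} \cos(b s)\, e^{- 2 s^{2}}\, ds,$$
so $I'(b) = - \frac{b}{4}\, I(b)$.

This is a separable first-order ODE; solving with the initial condition $I(0) = \int_{-\infty}^{\infty} - 4 e^{- 2 s^{2}}\,ds = - 2 \sqrt{2} \sqrt{\pi}$ gives
$$I(b) = - 2 \sqrt{2} \sqrt{\pi} e^{- \frac{b^{2}}{8}}.$$

Setting $b = 4$:
$$I = - \frac{2 \sqrt{2} \sqrt{\pi}}{e^{2}}.$$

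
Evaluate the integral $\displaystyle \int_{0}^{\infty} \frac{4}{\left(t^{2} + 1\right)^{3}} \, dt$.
$\frac{3 \pi}{4}$

Start from the standard arctangent integral
$$J(a) = \int_{0}^{\infty} \frac{4}{a^{2} + t^{2}} \, dt = \frac{2 \pi}{a}.$$

Differentiating under the integral sign with respect to $a$,
$$\frac{dJ}{da} = \int_{0}^{\infty} - \frac{8 a}{\left(a^{2} + t^{2}\right)^{2}} \, dt = - \frac{2 \pi}{a^{2}},$$
so $\int_{0}^{\infty} \frac{4}{\left(a^{2} + t^{2}\right)^{2}} \, dt = \frac{\pi}{a^{3}}$.

Repeating — each differentiation of $1/(t^2+a^2)^j$ produces $-2ja/(t^2+a^2)^{j+1}$ — and dividing through by $-2ja$ at each step yields, after $2$ differentiations in total,
$$\int_{0}^{\infty} \frac{4}{\left(a^{2} + t^{2}\right)^{3}} \, dt = \frac{3 \pi}{4 a^{5}}.$$

Setting $a = 1$:
$$I = \frac{3 \pi}{4}.$$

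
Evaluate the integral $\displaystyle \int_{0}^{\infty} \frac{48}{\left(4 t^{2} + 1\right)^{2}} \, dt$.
$6 \pi$

Begin with the known result
$$J(a) = \int_{0}^{\infty} \frac{3}{a^{2} + t^{2}} \, dt = \frac{3 \pi}{2 a}.$$

Differentiating under the integral sign with respect to $a$,
$$\frac{dJ}{da} = \int_{0}^{\infty} - \frac{6 a}{\left(a^{2} + t^{2}\right)^{2}} \, dt = - \frac{3 \pi}{2 a^{2}},$$
so $\int_{0}^{\infty} \frac{3}{\left(a^{2} + t^{2}\right)^{2}} \, dt = \frac{3 \pi}{4 a^{3}}$.

Setting $a = \frac{1}{2}$:
$$I = 6 \pi.$$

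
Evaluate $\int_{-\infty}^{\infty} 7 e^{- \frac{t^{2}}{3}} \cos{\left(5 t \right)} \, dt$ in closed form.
$\frac{7 \sqrt{3} \sqrt{\pi}}{e^{\frac{75}{4}}}$

Let $b$ denote the cosine frequency and define $I(b) = \int_{-\infty}^{\infty} 7 e^{- \frac{t^{2}}{3}} \cos{\left(b t \right)} \, dt$.

Differentiating under the integral sign,
$$I'(b) = \int_{-\infty}^{\infty} - 7 t e^{- \frac{t^{2}}{3}} \sin{\left(b t \right)} \, dt.$$

Integrate $\int_{-\infty}^{\infty} t \sin(b t)\, e^{- \frac{t^{2}}{3}}\, dt$ by parts with $u = \sin(b t)$ and $dv = t\, e^{- \frac{t^{2}}{3}}\, dt$, giving $v = - \frac{3 e^{- \frac{t^{2}}{3}}}{2}$. The boundary term vanishes and
$$\int_{-\infty}^{\infty} t \sin(b t)\, e^{- \frac{t^{2}}{3}}\, dt = \frac{3 b}{2} \int_{-\infty}^{\infty} \cos(b t)\, e^{- \frac{t^{2}}{3}}\, dt,$$
so $I'(b) = - \frac{3 b}{2}\, I(b)$.

This is a separable first-order ODE; solving with the initial condition $I(0) = \int_{-\infty}^{\infty} 7 e^{- \frac{t^{2}}{3}}\,dt = 7 \sqrt{3} \sqrt{\pi}$ gives
$$I(b) = 7 \sqrt{3} \sqrt{\pi} e^{- \frac{3 b^{2}}{4}}.$$

Setting $b = 5$:
$$I = \frac{7 \sqrt{3} \sqrt{\pi}}{e^{\frac{75}{4}}}.$$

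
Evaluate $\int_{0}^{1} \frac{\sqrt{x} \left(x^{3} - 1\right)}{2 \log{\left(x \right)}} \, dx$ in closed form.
$\frac{\log{\left(3 \right)}}{2}$

Replace the exponent $\frac{7}{2}$ by a parameter $a$: let $I(a) = \int_{0}^{1} \frac{- \sqrt{x} + x^{a}}{2 \log{\left(x \right)}} \, dx$.

Since $\dfrac{\partial}{\partial a}\,x^{a} = x^{a} \ln x$, the $\ln x$ in the denominator cancels and
$$\frac{dI}{da} = \int_{0}^{1} \frac{1}{2} x^{a} \, dx = \frac{1}{2} \left[\frac{x^{a+1}}{a+1}\right]_0^1 = \frac{1}{2 \left(a + 1\right)}.$$

Integrating with respect to $a$ gives $I(a) = \log{\left(\frac{\sqrt{6} \sqrt{a + 1}}{3} \right)} + C$.

At $a = \frac{1}{2}$ the integrand is identically $0$, so $I(\frac{1}{2}) = 0$. The closed form gives $0$, hence $C = 0$.

Setting $a = \frac{7}{2}$:
$$I = \frac{\log{\left(3 \right)}}{2}.$$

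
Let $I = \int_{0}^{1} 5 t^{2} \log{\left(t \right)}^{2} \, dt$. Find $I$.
$\frac{10}{27}$

Start from the elementary integral
$$J(a) = \int_{0}^{1} 5 t^{a} \, dt = \frac{5}{a + 1}.$$

Differentiating under the integral sign brings down a factor of $\ln t$:
$$\frac{dJ}{da} = \int_{0}^{1} 5 t^{a} \log{\left(t \right)} \, dt = - \frac{5}{\left(a + 1\right)^{2}}.$$

Repeating twice in total — each differentiation brings down another $\ln t$ — gives
$$\frac{d^{2}J}{da^{2}} = \int_{0}^{1} 5 t^{a} \log{\left(t \right)}^{2} \, dt = \frac{10}{\left(a + 1\right)^{3}},$$
and the integrand here is exactly the target integrand, so $I = \frac{10}{\left(a + 1\right)^{3}}$.

Setting $a = 2$:
$$I = \frac{10}{27}.$$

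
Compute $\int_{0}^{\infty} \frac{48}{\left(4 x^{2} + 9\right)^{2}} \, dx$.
$\frac{2 \pi}{9}$

Recall the elementary integral
$$J(a) = \int_{0}^{\infty} \frac{3}{a^{2} + x^{2}} \, dx = \frac{3 \pi}{2 a}.$$

Differentiating under the integral sign with respect to $a$,
$$\frac{dJ}{da} = \int_{0}^{\infty} - \frac{6 a}{\left(a^{2} + x^{2}\right)^{2}} \, dx = - \frac{3 \pi}{2 a^{2}},$$
so $\int_{0}^{\infty} \frac{3}{\left(a^{2} + x^{2}\right)^{2}} \, dx = \frac{3 \pi}{4 a^{3}}$.

Setting $a = \frac{3}{2}$:
$$I = \frac{2 \pi}{9}.$$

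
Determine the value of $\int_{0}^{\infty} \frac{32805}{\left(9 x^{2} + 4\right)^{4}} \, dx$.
$\frac{54675 \pi}{4096}$

Begin with the known result
$$J(a) = \int_{0}^{\infty} \frac{5}{a^{2} + x^{2}} \, dx = \frac{5 \pi}{2 a}.$$

Differentiating under the integral sign with respect to $a$,
$$\frac{dJ}{da} = \int_{0}^{\infty} - \frac{10 a}{\left(a^{2} + x^{2}\right)^{2}} \, dx = - \frac{5 \pi}{2 a^{2}},$$
so $\int_{0}^{\infty} \frac{5}{\left(a^{2} + x^{2}\right)^{2}} \, dx = \frac{5 \pi}{4 a^{3}}$.

Repeating — each differentiation of $1/(x^2+a^2)^j$ produces $-2ja/(x^2+a^2)^{j+1}$ — and dividing through by $-2ja$ at each step yields, after $3$ differentiations in total,
$$\int_{0}^{\infty} \frac{5}{\left(a^{2} + x^{2}\right)^{4}} \, dx = \frac{25 \pi}{32 a^{7}}.$$

Setting $a = \frac{2}{3}$:
$$I = \frac{54675 \pi}{4096}.$$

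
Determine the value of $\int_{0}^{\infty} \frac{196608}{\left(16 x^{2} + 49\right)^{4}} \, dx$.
$\frac{7680 \pi}{823543}$

Recall the elementary integral
$$J(a) = \int_{0}^{\infty} \frac{3}{a^{2} + x^{2}} \, dx = \frac{3 \pi}{2 a}.$$

Differentiating under the integral sign with respect to $a$,
$$\frac{dJ}{da} = \int_{0}^{\infty} - \frac{6 a}{\left(a^{2} + x^{2}\right)^{2}} \, dx = - \frac{3 \pi}{2 a^{2}},$$
so $\int_{0}^{\infty} \frac{3}{\left(a^{2} + x^{2}\right)^{2}} \, dx = \frac{3 \pi}{4 a^{3}}$.

Repeating — each differentiation of $1/(x^2+a^2)^j$ produces $-2ja/(x^2+a^2)^{j+1}$ — and dividing through by $-2ja$ at each step yields, after $3$ differentiations in total,
$$\int_{0}^{\infty} \frac{3}{\left(a^{2} + x^{2}\right)^{4}} \, dx = \frac{15 \pi}{32 a^{7}}.$$

Setting $a = \frac{7}{4}$:
$$I = \frac{7680 \pi}{823543}.$$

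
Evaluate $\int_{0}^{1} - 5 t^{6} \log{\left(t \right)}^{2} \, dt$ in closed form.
$- \frac{10}{343}$

Begin with the known integral
$$J(a) = \int_{0}^{1} - 5 t^{a} \, dt = - \frac{5}{a + 1}.$$

Differentiating under the integral sign brings down a factor of $\ln t$:
$$\frac{dJ}{da} = \int_{0}^{1} - 5 t^{a} \log{\left(t \right)} \, dt = \frac{5}{\left(a + 1\right)^{2}}.$$

Repeating twice in total — each differentiation brings down another $\ln t$ — gives
$$\frac{d^{2}J}{da^{2}} = \int_{0}^{1} - 5 t^{a} \log{\left(t \right)}^{2} \, dt = - \frac{10}{\left(a + 1\right)^{3}},$$
and the integrand here is exactly the target integrand, so $I = - \frac{10}{\left(a + 1\right)^{3}}$.

Setting $a = 6$:
$$I = - \frac{10}{343}.$$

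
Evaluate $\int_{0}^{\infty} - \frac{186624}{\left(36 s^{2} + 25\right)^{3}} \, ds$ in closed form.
$- \frac{5832 \pi}{3125}$

Begin with the known result
$$J(a) = \int_{0}^{\infty} - \frac{4}{a^{2} + s^{2}} \, ds = - \frac{2 \pi}{a}.$$

Differentiating under the integral sign with respect to $a$,
$$\frac{dJ}{da} = \int_{0}^{\infty} \frac{8 a}{\left(a^{2} + s^{2}\right)^{2}} \, ds = \frac{2 \pi}{a^{2}},$$
so $\int_{0}^{\infty} - \frac{4}{\left(a^{2} + s^{2}\right)^{2}} \, ds = - \frac{\pi}{a^{3}}$.

Repeating — each differentiation of $1/(s^2+a^2)^j$ produces $-2ja/(s^2+a^2)^{j+1}$ — and dividing through by $-2ja$ at each step yields, after $2$ differentiations in total,
$$\int_{0}^{\infty} - \frac{4}{\left(a^{2} + s^{2}\right)^{3}} \, ds = - \frac{3 \pi}{4 a^{5}}.$$

Setting $a = \frac{5}{6}$:
$$I = - \frac{5832 \pi}{3125}.$$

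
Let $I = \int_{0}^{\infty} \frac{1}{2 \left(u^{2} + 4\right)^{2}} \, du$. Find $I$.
$\frac{\pi}{64}$

Start from the standard arctangent integral
$$J(a) = \int_{0}^{\infty} \frac{1}{2 \left(a^{2} + u^{2}\right)} \, du = \frac{\pi}{4 a}.$$

Differentiating under the integral sign with respect to $a$,
$$\frac{dJ}{da} = \int_{0}^{\infty} - \frac{a}{\left(a^{2} + u^{2}\right)^{2}} \, du = - \frac{\pi}{4 a^{2}},$$
so $\int_{0}^{\infty} \frac{1}{2 \left(a^{2} + u^{2}\right)^{2}} \, du = \frac{\pi}{8 a^{3}}$.

Setting $a = 2$:
$$I = \frac{\pi}{64}.$$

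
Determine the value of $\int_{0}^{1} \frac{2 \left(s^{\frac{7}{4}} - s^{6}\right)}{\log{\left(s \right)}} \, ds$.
$- \log{\left(\frac{784}{121} \right)}$

Replace the exponent $6$ by a parameter $a$: let $I(a) = \int_{0}^{1} \frac{2 \left(s^{\frac{7}{4}} - s^{a}\right)}{\log{\left(s \right)}} \, ds$.

Since $\dfrac{\partial}{\partial a}\,s^{a} = s^{a} \ln s$, the $\ln s$ in the denominator cancels and
$$\frac{dI}{da} = \int_{0}^{1} -2 s^{a} \, ds = -2 \left[\frac{s^{a+1}}{a+1}\right]_0^1 = - \frac{2}{a + 1}.$$

Integrating with respect to $a$ gives $I(a) = - \log{\left(\frac{16 \left(a + 1\right)^{2}}{121} \right)} + C$.

At $a = \frac{7}{4}$ the integrand is identically $0$, so $I(\frac{7}{4}) = 0$. The closed form gives $0$, hence $C = 0$.

Setting $a = 6$:
$$I = - \log{\left(\frac{784}{121} \right)}.$$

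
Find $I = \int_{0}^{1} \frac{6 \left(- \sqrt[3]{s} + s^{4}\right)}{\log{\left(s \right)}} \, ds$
$\log{\left(\frac{11390625}{4096} \right)}$

Introduce a parameter $a$ in the exponent: let $I(a) = \int_{0}^{1} \frac{6 \left(s^{4} - s^{a}\right)}{\log{\left(s \right)}} \, ds$.

Since $\dfrac{\partial}{\partial a}\,s^{a} = s^{a} \ln s$, the $\ln s$ in the denominator cancels and
$$\frac{dI}{da} = \int_{0}^{1} -6 s^{a} \, ds = -6 \left[\frac{s^{a+1}}{a+1}\right]_0^1 = - \frac{6}{a + 1}.$$

Integrating with respect to $a$ gives $I(a) = \log{\left(\frac{15625}{\left(a + 1\right)^{6}} \right)} + C$.

At $a = 4$ the integrand is identically $0$, so $I(4) = 0$. The closed form gives $0$, hence $C = 0$.

Setting $a = \frac{1}{3}$:
$$I = \log{\left(\frac{11390625}{4096} \right)}.$$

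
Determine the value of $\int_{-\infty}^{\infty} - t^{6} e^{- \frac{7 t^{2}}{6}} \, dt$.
$- \frac{405 \sqrt{42} \sqrt{\pi}}{2401}$

Consider the simpler parametrised integral
$$J(a) = \int_{-\infty}^{\infty} - e^{- a t^{2}} \, dt = - \frac{\sqrt{\pi}}{\sqrt{a}}.$$

Differentiating under the integral sign brings down a factor of $(-t^2)$:
$$\frac{dJ}{da} = \int_{-\infty}^{\infty} t^{2} e^{- a t^{2}} \, dt = \frac{\sqrt{\pi}}{2 a^{\frac{3}{2}}}.$$

Repeating $3$ times in total — each differentiation brings down another $(-t^2)$ — gives
$$\frac{d^{3}J}{da^{3}} = \int_{-\infty}^{\infty} t^{6} e^{- a t^{2}} \, dt = \frac{15 \sqrt{\pi}}{8 a^{\frac{7}{2}}},$$
and the integrand here is $(-1)^{3}$ times the target integrand, so $I = (-1)^{3}\,\frac{d^{3}J}{da^{3}} = - \frac{15 \sqrt{\pi}}{8 a^{\frac{7}{2}}}$.

Setting $a = \frac{7}{6}$:
$$I = - \frac{405 \sqrt{42} \sqrt{\pi}}{2401}.$$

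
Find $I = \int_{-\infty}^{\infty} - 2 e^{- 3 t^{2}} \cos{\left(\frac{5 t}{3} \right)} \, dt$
$- \frac{2 \sqrt{3} \sqrt{\pi}}{3 e^{\frac{25}{108}}}$

Define $I(b) = \int_{-\infty}^{\infty} - 2 e^{- 3 t^{2}} \cos{\left(b t \right)} \, dt$.

Differentiating under the integral sign,
$$I'(b) = \int_{-\infty}^{\infty} 2 t e^{- 3 t^{2}} \sin{\left(b t \right)} \, dt.$$

Integrate $\int_{-\infty}^{\infty} t \sin(b t)\, e^{- 3 t^{2}}\, dt$ by parts with $u = \sin(b t)$ and $dv = t\, e^{- 3 t^{2}}\, dt$, giving $v = - \frac{e^{- 3 t^{2}}}{6}$. The boundary term vanishes and
$$\int_{-\infty}^{\infty} t \sin(b t)\, e^{- 3 t^{2}}\, dt = \frac{b}{6} \int_{-\infty}^{\infty} \cos(b t)\, e^{- 3 t^{2}}\, dt,$$
so $I'(b) = - \frac{b}{6}\, I(b)$.

This is a separable first-order ODE; solving with the initial condition $I(0) = \int_{-\infty}^{\infty} - 2 e^{- 3 t^{2}}\,dt = - \frac{2 \sqrt{3} \sqrt{\pi}}{3}$ gives
$$I(b) = - \frac{2 \sqrt{3} \sqrt{\pi} e^{- \frac{b^{2}}{12}}}{3}.$$

Setting $b = \frac{5}{3}$:
$$I = - \frac{2 \sqrt{3} \sqrt{\pi}}{3 e^{\frac{25}{108}}}.$$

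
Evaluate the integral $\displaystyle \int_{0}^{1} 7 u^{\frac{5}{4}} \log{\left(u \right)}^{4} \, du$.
$\frac{57344}{19683}$

Consider the simpler parametrised integral
$$J(a) = \int_{0}^{1} 7 u^{a} \, du = \frac{7}{a + 1}.$$

Differentiating under the integral sign brings down a factor of $\ln u$:
$$\frac{dJ}{da} = \int_{0}^{1} 7 u^{a} \log{\left(u \right)} \, du = - \frac{7}{\left(a + 1\right)^{2}}.$$

Repeating $4$ times in total — each differentiation brings down another $\ln u$ — gives
$$\frac{d^{4}J}{da^{4}} = \int_{0}^{1} 7 u^{a} \log{\left(u \right)}^{4} \, du = \frac{168}{\left(a + 1\right)^{5}},$$
and the integrand here is exactly the target integrand, so $I = \frac{168}{\left(a + 1\right)^{5}}$.

Setting $a = \frac{5}{4}$:
$$I = \frac{57344}{19683}.$$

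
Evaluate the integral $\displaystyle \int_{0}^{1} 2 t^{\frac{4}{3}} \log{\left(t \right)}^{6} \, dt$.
$\frac{3149280}{823543}$

Start from the elementary integral
$$J(a) = \int_{0}^{1} 2 t^{a} \, dt = \frac{2}{a + 1}.$$

Differentiating under the integral sign brings down a factor of $\ln t$:
$$\frac{dJ}{da} = \int_{0}^{1} 2 t^{a} \log{\left(t \right)} \, dt = - \frac{2}{\left(a + 1\right)^{2}}.$$

Repeating $6$ times in total — each differentiation brings down another $\ln t$ — gives
$$\frac{d^{6}J}{da^{6}} = \int_{0}^{1} 2 t^{a} \log{\left(t \right)}^{6} \, dt = \frac{1440}{\left(a + 1\right)^{7}},$$
and the integrand here is exactly the target integrand, so $I = \frac{1440}{\left(a + 1\right)^{7}}$.

Setting $a = \frac{4}{3}$:
$$I = \frac{3149280}{823543}.$$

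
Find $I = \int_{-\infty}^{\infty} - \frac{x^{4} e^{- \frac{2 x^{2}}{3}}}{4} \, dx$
$- \frac{27 \sqrt{6} \sqrt{\pi}}{128}$

Consider the simpler parametrised integral
$$J(a) = \int_{-\infty}^{\infty} - \frac{e^{- a x^{2}}}{4} \, dx = - \frac{\sqrt{\pi}}{4 \sqrt{a}}.$$

Differentiating under the integral sign brings down a factor of $(-x^2)$:
$$\frac{dJ}{da} = \int_{-\infty}^{\infty} \frac{x^{2} e^{- a x^{2}}}{4} \, dx = \frac{\sqrt{\pi}}{8 a^{\frac{3}{2}}}.$$

Repeating twice in total — each differentiation brings down another $(-x^2)$ — gives
$$\frac{d^{2}J}{da^{2}} = \int_{-\infty}^{\infty} - \frac{x^{4} e^{- a x^{2}}}{4} \, dx = - \frac{3 \sqrt{\pi}}{16 a^{\frac{5}{2}}},$$
and the integrand here is exactly the target integrand, so $I = - \frac{3 \sqrt{\pi}}{16 a^{\frac{5}{2}}}$.

Setting $a = \frac{2}{3}$:
$$I = - \frac{27 \sqrt{6} \sqrt{\pi}}{128}.$$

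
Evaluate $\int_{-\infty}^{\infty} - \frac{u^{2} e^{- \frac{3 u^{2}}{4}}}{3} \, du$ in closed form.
$- \frac{4 \sqrt{3} \sqrt{\pi}}{27}$

Begin with the known integral
$$J(a) = \int_{-\infty}^{\infty} - \frac{e^{- a u^{2}}}{3} \, du = - \frac{\sqrt{\pi}}{3 \sqrt{a}}.$$

Differentiating under the integral sign brings down a factor of $(-u^2)$:
$$\frac{dJ}{da} = \int_{-\infty}^{\infty} \frac{u^{2} e^{- a u^{2}}}{3} \, du = \frac{\sqrt{\pi}}{6 a^{\frac{3}{2}}}.$$

The integral on the left is $-I$, so $I = - \frac{\sqrt{\pi}}{6 a^{\frac{3}{2}}}$.

Setting $a = \frac{3}{4}$:
$$I = - \frac{4 \sqrt{3} \sqrt{\pi}}{27}.$$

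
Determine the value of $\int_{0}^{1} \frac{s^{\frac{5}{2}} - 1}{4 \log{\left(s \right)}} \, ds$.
$- \frac{\log{\left(2 \right)}}{4} + \frac{\log{\left(7 \right)}}{4}$

Replace the exponent $\frac{5}{2}$ by a parameter $a$: let $I(a) = \int_{0}^{1} \frac{s^{a} - 1}{4 \log{\left(s \right)}} \, ds$.

Since $\dfrac{\partial}{\partial a}\,s^{a} = s^{a} \ln s$, the $\ln s$ in the denominator cancels and
$$\frac{dI}{da} = \int_{0}^{1} \frac{1}{4} s^{a} \, ds = \frac{1}{4} \left[\frac{s^{a+1}}{a+1}\right]_0^1 = \frac{1}{4 \left(a + 1\right)}.$$

Integrating with respect to $a$ gives $I(a) = \frac{\log{\left(a + 1 \right)}}{4} + C$.

At $a = 0$ the integrand is identically $0$, so $I(0) = 0$. The closed form gives $0$, hence $C = 0$.

Setting $a = \frac{5}{2}$:
$$I = - \frac{\log{\left(2 \right)}}{4} + \frac{\log{\left(7 \right)}}{4}.$$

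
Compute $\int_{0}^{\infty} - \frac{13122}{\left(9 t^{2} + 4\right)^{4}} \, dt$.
$- \frac{10935 \pi}{2048}$

Start from the standard arctangent integral
$$J(a) = \int_{0}^{\infty} - \frac{2}{a^{2} + t^{2}} \, dt = - \frac{\pi}{a}.$$

Differentiating under the integral sign with respect to $a$,
$$\frac{dJ}{da} = \int_{0}^{\infty} \frac{4 a}{\left(a^{2} + t^{2}\right)^{2}} \, dt = \frac{\pi}{a^{2}},$$
so $\int_{0}^{\infty} - \frac{2}{\left(a^{2} + t^{2}\right)^{2}} \, dt = - \frac{\pi}{2 a^{3}}$.

Repeating — each differentiation of $1/(t^2+a^2)^j$ produces $-2ja/(t^2+a^2)^{j+1}$ — and dividing through by $-2ja$ at each step yields, after $3$ differentiations in total,
$$\int_{0}^{\infty} - \frac{2}{\left(a^{2} + t^{2}\right)^{4}} \, dt = - \frac{5 \pi}{16 a^{7}}.$$

Setting $a = \frac{2}{3}$:
$$I = - \frac{10935 \pi}{2048}.$$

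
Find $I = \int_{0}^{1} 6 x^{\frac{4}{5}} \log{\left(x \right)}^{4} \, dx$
$\frac{50000}{6561}$

Consider the simpler parametrised integral
$$J(a) = \int_{0}^{1} 6 x^{a} \, dx = \frac{6}{a + 1}.$$

Differentiating under the integral sign brings down a factor of $\ln x$:
$$\frac{dJ}{da} = \int_{0}^{1} 6 x^{a} \log{\left(x \right)} \, dx = - \frac{6}{\left(a + 1\right)^{2}}.$$

Repeating $4$ times in total — each differentiation brings down another $\ln x$ — gives
$$\frac{d^{4}J}{da^{4}} = \int_{0}^{1} 6 x^{a} \log{\left(x \right)}^{4} \, dx = \frac{144}{\left(a + 1\right)^{5}},$$
and the integrand here is exactly the target integrand, so $I = \frac{144}{\left(a + 1\right)^{5}}$.

Setting $a = \frac{4}{5}$:
$$I = \frac{50000}{6561}.$$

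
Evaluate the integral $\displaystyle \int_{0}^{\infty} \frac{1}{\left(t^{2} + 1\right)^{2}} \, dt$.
$\frac{\pi}{4}$

Begin with the known result
$$J(a) = \int_{0}^{\infty} \frac{1}{a^{2} + t^{2}} \, dt = \frac{\pi}{2 a}.$$

Differentiating under the integral sign with respect to $a$,
$$\frac{dJ}{da} = \int_{0}^{\infty} - \frac{2 a}{\left(a^{2} + t^{2}\right)^{2}} \, dt = - \frac{\pi}{2 a^{2}},$$
so $\int_{0}^{\infty} \frac{1}{\left(a^{2} + t^{2}\right)^{2}} \, dt = \frac{\pi}{4 a^{3}}$.

Setting $a = 1$:
$$I = \frac{\pi}{4}.$$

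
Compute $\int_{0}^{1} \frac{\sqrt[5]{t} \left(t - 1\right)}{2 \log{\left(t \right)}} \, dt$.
$- \frac{\log{\left(6 \right)}}{2} + \frac{\log{\left(11 \right)}}{2}$

Replace the exponent $\frac{1}{5}$ by a parameter $a$: let $I(a) = \int_{0}^{1} \frac{t^{\frac{6}{5}} - t^{a}}{2 \log{\left(t \right)}} \, dt$.

Since $\dfrac{\partial}{\partial a}\,t^{a} = t^{a} \ln t$, the $\ln t$ in the denominator cancels and
$$\frac{dI}{da} = \int_{0}^{1} - \frac{1}{2} t^{a} \, dt = - \frac{1}{2} \left[\frac{t^{a+1}}{a+1}\right]_0^1 = - \frac{1}{2 a + 2}.$$

Integrating with respect to $a$ gives $I(a) = - \frac{\log{\left(a + 1 \right)}}{2} - \frac{\log{\left(5 \right)}}{2} + \frac{\log{\left(11 \right)}}{2} + C$.

At $a = \frac{6}{5}$ the integrand is identically $0$, so $I(\frac{6}{5}) = 0$. The closed form gives $0$, hence $C = 0$.

Setting $a = \frac{1}{5}$:
$$I = - \frac{\log{\left(6 \right)}}{2} + \frac{\log{\left(11 \right)}}{2}.$$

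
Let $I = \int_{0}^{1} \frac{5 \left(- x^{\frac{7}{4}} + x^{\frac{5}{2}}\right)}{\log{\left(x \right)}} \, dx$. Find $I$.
$- \log{\left(\frac{161051}{537824} \right)}$

Introduce a parameter $a$ in the exponent: let $I(a) = \int_{0}^{1} \frac{5 \left(x^{\frac{5}{2}} - x^{a}\right)}{\log{\left(x \right)}} \, dx$.

Since $\dfrac{\partial}{\partial a}\,x^{a} = x^{a} \ln x$, the $\ln x$ in the denominator cancels and
$$\frac{dI}{da} = \int_{0}^{1} -5 x^{a} \, dx = -5 \left[\frac{x^{a+1}}{a+1}\right]_0^1 = - \frac{5}{a + 1}.$$

Integrating with respect to $a$ gives $I(a) = - \log{\left(\frac{32 \left(a + 1\right)^{5}}{16807} \right)} + C$.

At $a = \frac{5}{2}$ the integrand is identically $0$, so $I(\frac{5}{2}) = 0$. The closed form gives $0$, hence $C = 0$.

Setting $a = \frac{7}{4}$:
$$I = - \log{\left(\frac{161051}{537824} \right)}.$$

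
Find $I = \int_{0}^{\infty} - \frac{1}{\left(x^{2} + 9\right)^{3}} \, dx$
$- \frac{\pi}{1296}$

Recall the elementary integral
$$J(a) = \int_{0}^{\infty} - \frac{1}{a^{2} + x^{2}} \, dx = - \frac{\pi}{2 a}.$$

Differentiating under the integral sign with respect to $a$,
$$\frac{dJ}{da} = \int_{0}^{\infty} \frac{2 a}{\left(a^{2} + x^{2}\right)^{2}} \, dx = \frac{\pi}{2 a^{2}},$$
so $\int_{0}^{\infty} - \frac{1}{\left(a^{2} + x^{2}\right)^{2}} \, dx = - \frac{\pi}{4 a^{3}}$.

Repeating — each differentiation of $1/(x^2+a^2)^j$ produces $-2ja/(x^2+a^2)^{j+1}$ — and dividing through by $-2ja$ at each step yields, after $2$ differentiations in total,
$$\int_{0}^{\infty} - \frac{1}{\left(a^{2} + x^{2}\right)^{3}} \, dx = - \frac{3 \pi}{16 a^{5}}.$$

Setting $a = 3$:
$$I = - \frac{\pi}{1296}.$$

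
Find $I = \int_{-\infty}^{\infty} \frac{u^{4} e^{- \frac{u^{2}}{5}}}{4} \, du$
$\frac{75 \sqrt{5} \sqrt{\pi}}{16}$

Begin with the known integral
$$J(a) = \int_{-\infty}^{\infty} \frac{e^{- a u^{2}}}{4} \, du = \frac{\sqrt{\pi}}{4 \sqrt{a}}.$$

Differentiating under the integral sign brings down a factor of $(-u^2)$:
$$\frac{dJ}{da} = \int_{-\infty}^{\infty} - \frac{u^{2} e^{- a u^{2}}}{4} \, du = - \frac{\sqrt{\pi}}{8 a^{\frac{3}{2}}}.$$

Repeating twice in total — each differentiation brings down another $(-u^2)$ — gives
$$\frac{d^{2}J}{da^{2}} = \int_{-\infty}^{\infty} \frac{u^{4} e^{- a u^{2}}}{4} \, du = \frac{3 \sqrt{\pi}}{16 a^{\frac{5}{2}}},$$
and the integrand here is exactly the target integrand, so $I = \frac{3 \sqrt{\pi}}{16 a^{\frac{5}{2}}}$.

Setting $a = \frac{1}{5}$:
$$I = \frac{75 \sqrt{5} \sqrt{\pi}}{16}.$$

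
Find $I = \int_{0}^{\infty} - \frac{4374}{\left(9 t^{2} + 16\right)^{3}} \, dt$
$- \frac{2187 \pi}{8192}$

Recall the elementary integral
$$J(a) = \int_{0}^{\infty} - \frac{6}{a^{2} + t^{2}} \, dt = - \frac{3 \pi}{a}.$$

Differentiating under the integral sign with respect to $a$,
$$\frac{dJ}{da} = \int_{0}^{\infty} \frac{12 a}{\left(a^{2} + t^{2}\right)^{2}} \, dt = \frac{3 \pi}{a^{2}},$$
so $\int_{0}^{\infty} - \frac{6}{\left(a^{2} + t^{2}\right)^{2}} \, dt = - \frac{3 \pi}{2 a^{3}}$.

Repeating — each differentiation of $1/(t^2+a^2)^j$ produces $-2ja/(t^2+a^2)^{j+1}$ — and dividing through by $-2ja$ at each step yields, after $2$ differentiations in total,
$$\int_{0}^{\infty} - \frac{6}{\left(a^{2} + t^{2}\right)^{3}} \, dt = - \frac{9 \pi}{8 a^{5}}.$$

Setting $a = \frac{4}{3}$:
$$I = - \frac{2187 \pi}{8192}.$$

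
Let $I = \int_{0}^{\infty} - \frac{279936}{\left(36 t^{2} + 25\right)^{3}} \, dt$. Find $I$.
$- \frac{8748 \pi}{3125}$

Begin with the known result
$$J(a) = \int_{0}^{\infty} - \frac{6}{a^{2} + t^{2}} \, dt = - \frac{3 \pi}{a}.$$

Differentiating under the integral sign with respect to $a$,
$$\frac{dJ}{da} = \int_{0}^{\infty} \frac{12 a}{\left(a^{2} + t^{2}\right)^{2}} \, dt = \frac{3 \pi}{a^{2}},$$
so $\int_{0}^{\infty} - \frac{6}{\left(a^{2} + t^{2}\right)^{2}} \, dt = - \frac{3 \pi}{2 a^{3}}$.

Repeating — each differentiation of $1/(t^2+a^2)^j$ produces $-2ja/(t^2+a^2)^{j+1}$ — and dividing through by $-2ja$ at each step yields, after $2$ differentiations in total,
$$\int_{0}^{\infty} - \frac{6}{\left(a^{2} + t^{2}\right)^{3}} \, dt = - \frac{9 \pi}{8 a^{5}}.$$

Setting $a = \frac{5}{6}$:
$$I = - \frac{8748 \pi}{3125}.$$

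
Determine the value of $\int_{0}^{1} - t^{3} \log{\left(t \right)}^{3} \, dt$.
$\frac{3}{128}$

Start from the elementary integral
$$J(a) = \int_{0}^{1} - t^{a} \, dt = - \frac{1}{a + 1}.$$

Differentiating under the integral sign brings down a factor of $\ln t$:
$$\frac{dJ}{da} = \int_{0}^{1} - t^{a} \log{\left(t \right)} \, dt = \frac{1}{\left(a + 1\right)^{2}}.$$

Repeating $3$ times in total — each differentiation brings down another $\ln t$ — gives
$$\frac{d^{3}J}{da^{3}} = \int_{0}^{1} - t^{a} \log{\left(t \right)}^{3} \, dt = \frac{6}{\left(a + 1\right)^{4}},$$
and the integrand here is exactly the target integrand, so $I = \frac{6}{\left(a + 1\right)^{4}}$.

Setting $a = 3$:
$$I = \frac{3}{128}.$$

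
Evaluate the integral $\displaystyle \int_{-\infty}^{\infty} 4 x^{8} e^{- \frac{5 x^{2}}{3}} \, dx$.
$\frac{1701 \sqrt{15} \sqrt{\pi}}{2500}$

Consider the simpler parametrised integral
$$J(a) = \int_{-\infty}^{\infty} 4 e^{- a x^{2}} \, dx = \frac{4 \sqrt{\pi}}{\sqrt{a}}.$$

Differentiating under the integral sign brings down a factor of $(-x^2)$:
$$\frac{dJ}{da} = \int_{-\infty}^{\infty} - 4 x^{2} e^{- a x^{2}} \, dx = - \frac{2 \sqrt{\pi}}{a^{\frac{3}{2}}}.$$

Repeating $4$ times in total — each differentiation brings down another $(-x^2)$ — gives
$$\frac{d^{4}J}{da^{4}} = \int_{-\infty}^{\infty} 4 x^{8} e^{- a x^{2}} \, dx = \frac{105 \sqrt{\pi}}{4 a^{\frac{9}{2}}},$$
and the integrand here is exactly the target integrand, so $I = \frac{105 \sqrt{\pi}}{4 a^{\frac{9}{2}}}$.

Setting $a = \frac{5}{3}$:
$$I = \frac{1701 \sqrt{15} \sqrt{\pi}}{2500}.$$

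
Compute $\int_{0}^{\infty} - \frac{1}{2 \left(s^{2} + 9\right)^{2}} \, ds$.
$- \frac{\pi}{216}$

Begin with the known result
$$J(a) = \int_{0}^{\infty} - \frac{1}{2 \left(a^{2} + s^{2}\right)} \, ds = - \frac{\pi}{4 a}.$$

Differentiating under the integral sign with respect to $a$,
$$\frac{dJ}{da} = \int_{0}^{\infty} \frac{a}{\left(a^{2} + s^{2}\right)^{2}} \, ds = \frac{\pi}{4 a^{2}},$$
so $\int_{0}^{\infty} - \frac{1}{2 \left(a^{2} + s^{2}\right)^{2}} \, ds = - \frac{\pi}{8 a^{3}}$.

Setting $a = 3$:
$$I = - \frac{\pi}{216}.$$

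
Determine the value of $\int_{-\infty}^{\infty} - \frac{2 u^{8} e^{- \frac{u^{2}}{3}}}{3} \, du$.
$- \frac{2835 \sqrt{3} \sqrt{\pi}}{8}$

Start from the elementary integral
$$J(a) = \int_{-\infty}^{\infty} - \frac{2 e^{- a u^{2}}}{3} \, du = - \frac{2 \sqrt{\pi}}{3 \sqrt{a}}.$$

Differentiating under the integral sign brings down a factor of $(-u^2)$:
$$\frac{dJ}{da} = \int_{-\infty}^{\infty} \frac{2 u^{2} e^{- a u^{2}}}{3} \, du = \frac{\sqrt{\pi}}{3 a^{\frac{3}{2}}}.$$

Repeating $4$ times in total — each differentiation brings down another $(-u^2)$ — gives
$$\frac{d^{4}J}{da^{4}} = \int_{-\infty}^{\infty} - \frac{2 u^{8} e^{- a u^{2}}}{3} \, du = - \frac{35 \sqrt{\pi}}{8 a^{\frac{9}{2}}},$$
and the integrand here is exactly the target integrand, so $I = - \frac{35 \sqrt{\pi}}{8 a^{\frac{9}{2}}}$.

Setting $a = \frac{1}{3}$:
$$I = - \frac{2835 \sqrt{3} \sqrt{\pi}}{8}.$$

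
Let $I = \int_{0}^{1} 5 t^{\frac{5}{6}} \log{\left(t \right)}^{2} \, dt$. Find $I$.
$\frac{2160}{1331}$

Consider the simpler parametrised integral
$$J(a) = \int_{0}^{1} 5 t^{a} \, dt = \frac{5}{a + 1}.$$

Differentiating under the integral sign brings down a factor of $\ln t$:
$$\frac{dJ}{da} = \int_{0}^{1} 5 t^{a} \log{\left(t \right)} \, dt = - \frac{5}{\left(a + 1\right)^{2}}.$$

Repeating twice in total — each differentiation brings down another $\ln t$ — gives
$$\frac{d^{2}J}{da^{2}} = \int_{0}^{1} 5 t^{a} \log{\left(t \right)}^{2} \, dt = \frac{10}{\left(a + 1\right)^{3}},$$
and the integrand here is exactly the target integrand, so $I = \frac{10}{\left(a + 1\right)^{3}}$.

Setting $a = \frac{5}{6}$:
$$I = \frac{2160}{1331}.$$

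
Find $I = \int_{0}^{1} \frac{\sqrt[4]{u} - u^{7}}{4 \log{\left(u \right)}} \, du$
$- \frac{5 \log{\left(2 \right)}}{4} + \frac{\log{\left(5 \right)}}{4}$

Introduce a parameter $a$ in the exponent: let $I(a) = \int_{0}^{1} \frac{- u^{7} + u^{a}}{4 \log{\left(u \right)}} \, du$.

Since $\dfrac{\partial}{\partial a}\,u^{a} = u^{a} \ln u$, the $\ln u$ in the denominator cancels and
$$\frac{dI}{da} = \int_{0}^{1} \frac{1}{4} u^{a} \, du = \frac{1}{4} \left[\frac{u^{a+1}}{a+1}\right]_0^1 = \frac{1}{4 \left(a + 1\right)}.$$

Integrating with respect to $a$ gives $I(a) = \frac{\log{\left(a + 1 \right)}}{4} - \frac{3 \log{\left(2 \right)}}{4} + C$.

At $a = 7$ the integrand is identically $0$, so $I(7) = 0$. The closed form gives $0$, hence $C = 0$.

Setting $a = \frac{1}{4}$:
$$I = - \frac{5 \log{\left(2 \right)}}{4} + \frac{\log{\left(5 \right)}}{4}.$$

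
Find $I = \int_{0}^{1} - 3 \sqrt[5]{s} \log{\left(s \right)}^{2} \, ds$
$- \frac{125}{36}$

Begin with the known integral
$$J(a) = \int_{0}^{1} - 3 s^{a} \, ds = - \frac{3}{a + 1}.$$

Differentiating under the integral sign brings down a factor of $\ln s$:
$$\frac{dJ}{da} = \int_{0}^{1} - 3 s^{a} \log{\left(s \right)} \, ds = \frac{3}{\left(a + 1\right)^{2}}.$$

Repeating twice in total — each differentiation brings down another $\ln s$ — gives
$$\frac{d^{2}J}{da^{2}} = \int_{0}^{1} - 3 s^{a} \log{\left(s \right)}^{2} \, ds = - \frac{6}{\left(a + 1\right)^{3}},$$
and the integrand here is exactly the target integrand, so $I = - \frac{6}{\left(a + 1\right)^{3}}$.

Setting $a = \frac{1}{5}$:
$$I = - \frac{125}{36}.$$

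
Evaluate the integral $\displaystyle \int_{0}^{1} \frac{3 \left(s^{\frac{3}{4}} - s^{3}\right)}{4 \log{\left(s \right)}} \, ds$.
$\log{\left(\frac{7^{\frac{3}{4}}}{8} \right)}$

Introduce a parameter $a$ in the exponent: let $I(a) = \int_{0}^{1} \frac{3 \left(- s^{3} + s^{a}\right)}{4 \log{\left(s \right)}} \, ds$.

Since $\dfrac{\partial}{\partial a}\,s^{a} = s^{a} \ln s$, the $\ln s$ in the denominator cancels and
$$\frac{dI}{da} = \int_{0}^{1} \frac{3}{4} s^{a} \, ds = \frac{3}{4} \left[\frac{s^{a+1}}{a+1}\right]_0^1 = \frac{3}{4 \left(a + 1\right)}.$$

Integrating with respect to $a$ gives $I(a) = \frac{3 \log{\left(a + 1 \right)}}{4} - \frac{3 \log{\left(2 \right)}}{2} + C$.

At $a = 3$ the integrand is identically $0$, so $I(3) = 0$. The closed form gives $0$, hence $C = 0$.

Setting $a = \frac{3}{4}$:
$$I = \log{\left(\frac{7^{\frac{3}{4}}}{8} \right)}.$$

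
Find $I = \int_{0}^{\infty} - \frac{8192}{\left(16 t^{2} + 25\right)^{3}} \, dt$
$- \frac{384 \pi}{3125}$

Begin with the known result
$$J(a) = \int_{0}^{\infty} - \frac{2}{a^{2} + t^{2}} \, dt = - \frac{\pi}{a}.$$

Differentiating under the integral sign with respect to $a$,
$$\frac{dJ}{da} = \int_{0}^{\infty} \frac{4 a}{\left(a^{2} + t^{2}\right)^{2}} \, dt = \frac{\pi}{a^{2}},$$
so $\int_{0}^{\infty} - \frac{2}{\left(a^{2} + t^{2}\right)^{2}} \, dt = - \frac{\pi}{2 a^{3}}$.

Repeating — each differentiation of $1/(t^2+a^2)^j$ produces $-2ja/(t^2+a^2)^{j+1}$ — and dividing through by $-2ja$ at each step yields, after $2$ differentiations in total,
$$\int_{0}^{\infty} - \frac{2}{\left(a^{2} + t^{2}\right)^{3}} \, dt = - \frac{3 \pi}{8 a^{5}}.$$

Setting $a = \frac{5}{4}$:
$$I = - \frac{384 \pi}{3125}.$$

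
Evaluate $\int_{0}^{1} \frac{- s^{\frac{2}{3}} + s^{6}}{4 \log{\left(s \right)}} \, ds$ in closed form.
$- \frac{\log{\left(5 \right)}}{4} + \frac{\log{\left(21 \right)}}{4}$

Consider the one-parameter family: let $I(a) = \int_{0}^{1} \frac{s^{6} - s^{a}}{4 \log{\left(s \right)}} \, ds$.

Since $\dfrac{\partial}{\partial a}\,s^{a} = s^{a} \ln s$, the $\ln s$ in the denominator cancels and
$$\frac{dI}{da} = \int_{0}^{1} - \frac{1}{4} s^{a} \, ds = - \frac{1}{4} \left[\frac{s^{a+1}}{a+1}\right]_0^1 = - \frac{1}{4 a + 4}.$$

Integrating with respect to $a$ gives $I(a) = - \frac{\log{\left(a + 1 \right)}}{4} + \frac{\log{\left(7 \right)}}{4} + C$.

At $a = 6$ the integrand is identically $0$, so $I(6) = 0$. The closed form gives $0$, hence $C = 0$.

Setting $a = \frac{2}{3}$:
$$I = - \frac{\log{\left(5 \right)}}{4} + \frac{\log{\left(21 \right)}}{4}.$$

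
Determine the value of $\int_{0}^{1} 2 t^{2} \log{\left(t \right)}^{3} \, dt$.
$- \frac{4}{27}$

Consider the simpler parametrised integral
$$J(a) = \int_{0}^{1} 2 t^{a} \, dt = \frac{2}{a + 1}.$$

Differentiating under the integral sign brings down a factor of $\ln t$:
$$\frac{dJ}{da} = \int_{0}^{1} 2 t^{a} \log{\left(t \right)} \, dt = - \frac{2}{\left(a + 1\right)^{2}}.$$

Repeating $3$ times in total — each differentiation brings down another $\ln t$ — gives
$$\frac{d^{3}J}{da^{3}} = \int_{0}^{1} 2 t^{a} \log{\left(t \right)}^{3} \, dt = - \frac{12}{\left(a + 1\right)^{4}},$$
and the integrand here is exactly the target integrand, so $I = - \frac{12}{\left(a + 1\right)^{4}}$.

Setting $a = 2$:
$$I = - \frac{4}{27}.$$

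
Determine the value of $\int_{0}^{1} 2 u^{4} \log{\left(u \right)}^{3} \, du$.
$- \frac{12}{625}$

Consider the simpler parametrised integral
$$J(a) = \int_{0}^{1} 2 u^{a} \, du = \frac{2}{a + 1}.$$

Differentiating under the integral sign brings down a factor of $\ln u$:
$$\frac{dJ}{da} = \int_{0}^{1} 2 u^{a} \log{\left(u \right)} \, du = - \frac{2}{\left(a + 1\right)^{2}}.$$

Repeating $3$ times in total — each differentiation brings down another $\ln u$ — gives
$$\frac{d^{3}J}{da^{3}} = \int_{0}^{1} 2 u^{a} \log{\left(u \right)}^{3} \, du = - \frac{12}{\left(a + 1\right)^{4}},$$
and the integrand here is exactly the target integrand, so $I = - \frac{12}{\left(a + 1\right)^{4}}$.

Setting $a = 4$:
$$I = - \frac{12}{625}.$$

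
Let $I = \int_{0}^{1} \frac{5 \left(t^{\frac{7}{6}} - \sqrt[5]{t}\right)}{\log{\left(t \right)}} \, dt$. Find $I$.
$- \log{\left(\frac{60466176}{1160290625} \right)}$

Replace the exponent $\frac{1}{5}$ by a parameter $a$: let $I(a) = \int_{0}^{1} \frac{5 \left(t^{\frac{7}{6}} - t^{a}\right)}{\log{\left(t \right)}} \, dt$.

Since $\dfrac{\partial}{\partial a}\,t^{a} = t^{a} \ln t$, the $\ln t$ in the denominator cancels and
$$\frac{dI}{da} = \int_{0}^{1} -5 t^{a} \, dt = -5 \left[\frac{t^{a+1}}{a+1}\right]_0^1 = - \frac{5}{a + 1}.$$

Integrating with respect to $a$ gives $I(a) = - \log{\left(\frac{7776 \left(a + 1\right)^{5}}{371293} \right)} + C$.

At $a = \frac{7}{6}$ the integrand is identically $0$, so $I(\frac{7}{6}) = 0$. The closed form gives $0$, hence $C = 0$.

Setting $a = \frac{1}{5}$:
$$I = - \log{\left(\frac{60466176}{1160290625} \right)}.$$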